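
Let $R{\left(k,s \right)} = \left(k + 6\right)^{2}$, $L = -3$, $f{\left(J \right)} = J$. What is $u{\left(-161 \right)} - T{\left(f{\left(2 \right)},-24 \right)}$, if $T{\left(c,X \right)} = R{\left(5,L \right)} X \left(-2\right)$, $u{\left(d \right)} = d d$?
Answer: $20113$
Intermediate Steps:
$u{\left(d \right)} = d^{2}$
$R{\left(k,s \right)} = \left(6 + k\right)^{2}$
$T{\left(c,X \right)} = - 242 X$ ($T{\left(c,X \right)} = \left(6 + 5\right)^{2} X \left(-2\right) = 11^{2} X \left(-2\right) = 121 X \left(-2\right) = - 242 X$)
$u{\left(-161 \right)} - T{\left(f{\left(2 \right)},-24 \right)} = \left(-161\right)^{2} - \left(-242\right) \left(-24\right) = 25921 - 5808 = 20113$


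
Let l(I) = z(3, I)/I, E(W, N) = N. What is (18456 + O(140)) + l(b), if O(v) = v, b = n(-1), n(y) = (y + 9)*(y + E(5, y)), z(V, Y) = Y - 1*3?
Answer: 297555/16 ≈ 18597.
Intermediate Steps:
z(V, Y) = -3 + Y (z(V, Y) = Y - 3 = -3 + Y)
n(y) = 2*y*(9 + y) (n(y) = (y + 9)*(y + y) = (9 + y)*(2*y) = 2*y*(9 + y))
b = -16 (b = 2*(-1)*(9 - 1) = 2*(-1)*8 = -16)
l(I) = (-3 + I)/I
(18456 + O(140)) + l(b) = (18456 + 140) + (-3 - 16)/(-16) = 18596 - 1/16*(-19) = 18596 + 19/16 = 297555/16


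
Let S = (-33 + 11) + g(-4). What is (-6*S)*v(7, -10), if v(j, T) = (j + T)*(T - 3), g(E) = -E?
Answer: 4212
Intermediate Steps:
v(j, T) = (-3 + T)*(T + j) (v(j, T) = (T + j)*(-3 + T) = (-3 + T)*(T + j))
S = -18 (S = (-33 + 11) - 1*(-4) = -22 + 4 = -18)
(-6*S)*v(7, -10) = (-6*(-18))*((-10)² - 3*(-10) - 3*7 - 10*7) = 108*(100 + 30 - 21 - 70) = 108*39 = 4212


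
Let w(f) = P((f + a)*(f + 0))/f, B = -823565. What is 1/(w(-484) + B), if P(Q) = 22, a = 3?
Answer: -22/18118431 ≈ -1.2142e-6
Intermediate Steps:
w(f) = 22/f
1/(w(-484) + B) = 1/(22/(-484) - 823565) = 1/(22*(-1/484) - 823565) = 1/(-1/22 - 823565) = 1/(-18118431/22) = -22/18118431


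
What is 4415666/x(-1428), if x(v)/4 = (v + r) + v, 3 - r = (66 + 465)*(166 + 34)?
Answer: -2207833/218106 ≈ -10.123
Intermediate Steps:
r = -106197 (r = 3 - (66 + 465)*(166 + 34) = 3 - 531*200 = 3 - 1*106200 = 3 - 106200 = -106197)
x(v) = -424788 + 8*v (x(v) = 4*((v - 106197) + v) = 4*((-106197 + v) + v) = 4*(-106197 + 2*v) = -424788 + 8*v)
4415666/x(-1428) = 4415666/(-424788 + 8*(-1428)) = 4415666/(-424788 - 11424) = 4415666/(-436212) = 4415666*(-1/436212) = -2207833/218106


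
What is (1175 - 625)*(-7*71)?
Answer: -273350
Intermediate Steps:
(1175 - 625)*(-7*71) = 550*(-497) = -273350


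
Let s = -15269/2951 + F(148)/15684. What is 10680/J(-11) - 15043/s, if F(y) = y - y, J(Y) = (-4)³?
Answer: 334751029/122152 ≈ 2740.4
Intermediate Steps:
J(Y) = -64
F(y) = 0
s = -15269/2951 (s = -15269/2951 + 0/15684 = -15269*1/2951 + 0*(1/15684) = -15269/2951 + 0 = -15269/2951 ≈ -5.1742)
10680/J(-11) - 15043/s = 10680/(-64) - 15043/(-15269/2951) = 10680*(-1/64) - 15043*(-2951/15269) = -1335/8 + 44391893/15269 = 334751029/122152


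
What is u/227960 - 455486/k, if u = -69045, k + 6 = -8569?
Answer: 20648105537/390951400 ≈ 52.815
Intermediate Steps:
k = -8575 (k = -6 - 8569 = -8575)
u/227960 - 455486/k = -69045/227960 - 455486/(-8575) = -69045*1/227960 - 455486*(-1/8575) = -13809/45592 + 455486/8575 = 20648105537/390951400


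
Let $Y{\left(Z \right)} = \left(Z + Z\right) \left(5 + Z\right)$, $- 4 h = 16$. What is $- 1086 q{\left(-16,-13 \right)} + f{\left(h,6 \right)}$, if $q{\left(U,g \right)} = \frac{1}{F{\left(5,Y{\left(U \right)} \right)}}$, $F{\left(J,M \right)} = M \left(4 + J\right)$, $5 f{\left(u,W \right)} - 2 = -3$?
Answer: $- \frac{1433}{2640} \approx -0.5428$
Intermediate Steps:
$h = -4$ ($h = \left(- \frac{1}{4}\right) 16 = -4$)
$f{\left(u,W \right)} = - \frac{1}{5}$ ($f{\left(u,W \right)} = \frac{2}{5} + \frac{1}{5} \left(-3\right) = \frac{2}{5} - \frac{3}{5} = - \frac{1}{5}$)
$Y{\left(Z \right)} = 2 Z \left(5 + Z\right)$
$q{\left(U,g \right)} = \frac{1}{18 U \left(5 + U\right)}$ ($q{\left(U,g \right)} = \frac{1}{2 U \left(5 + U\right) \left(4 + 5\right)} = \frac{1}{2 U \left(5 + U\right) 9} = \frac{1}{18 U \left(5 + U\right)}$)
$- 1086 q{\left(-16,-13 \right)} + f{\left(h,6 \right)} = - 1086 \frac{1}{18 \left(-16\right) \left(5 - 16\right)} - \frac{1}{5} = - 1086 \cdot \frac{1}{18} \left(- \frac{1}{16}\right) \frac{1}{-11} - \frac{1}{5} = - 1086 \cdot \frac{1}{18} \left(- \frac{1}{16}\right) \left(- \frac{1}{11}\right) - \frac{1}{5} = \left(-1086\right) \frac{1}{3168} - \frac{1}{5} = - \frac{181}{528} - \frac{1}{5} = - \frac{1433}{2640}$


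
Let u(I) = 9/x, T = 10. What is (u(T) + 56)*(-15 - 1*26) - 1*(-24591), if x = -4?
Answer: 89549/4 ≈ 22387.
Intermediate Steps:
u(I) = -9/4 (u(I) = 9/(-4) = 9*(-1/4) = -9/4)
(u(T) + 56)*(-15 - 1*26) - 1*(-24591) = (-9/4 + 56)*(-15 - 1*26) - 1*(-24591) = 215*(-15 - 26)/4 + 24591 = (215/4)*(-41) + 24591 = -8815/4 + 24591 = 89549/4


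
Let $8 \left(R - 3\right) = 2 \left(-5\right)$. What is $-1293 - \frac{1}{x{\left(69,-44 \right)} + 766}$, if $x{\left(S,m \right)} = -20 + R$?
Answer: $- \frac{3867367}{2991} \approx -1293.0$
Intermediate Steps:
$R = \frac{7}{4}$ ($R = 3 + \frac{2 \left(-5\right)}{8} = 3 + \frac{1}{8} \left(-10\right) = 3 - \frac{5}{4} = \frac{7}{4} \approx 1.75$)
$x{\left(S,m \right)} = - \frac{73}{4}$ ($x{\left(S,m \right)} = -20 + \frac{7}{4} = - \frac{73}{4}$)
$-1293 - \frac{1}{x{\left(69,-44 \right)} + 766} = -1293 - \frac{1}{- \frac{73}{4} + 766} = -1293 - \frac{1}{\frac{2991}{4}} = -1293 - \frac{4}{2991} = - \frac{3867367}{2991}$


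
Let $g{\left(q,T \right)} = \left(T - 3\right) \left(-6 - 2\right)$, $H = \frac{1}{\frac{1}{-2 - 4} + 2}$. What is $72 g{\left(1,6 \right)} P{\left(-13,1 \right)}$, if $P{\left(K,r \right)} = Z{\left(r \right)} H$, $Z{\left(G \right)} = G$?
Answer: $- \frac{10368}{11} \approx -942.54$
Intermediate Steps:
$H = \frac{6}{11}$ ($H = \frac{1}{\frac{1}{-6} + 2} = \frac{1}{- \frac{1}{6} + 2} = \frac{1}{\frac{11}{6}} = \frac{6}{11} \approx 0.54545$)
$P{\left(K,r \right)} = \frac{6 r}{11}$ ($P{\left(K,r \right)} = r \frac{6}{11} = \frac{6 r}{11}$)
$g{\left(q,T \right)} = 24 - 8 T$ ($g{\left(q,T \right)} = \left(-3 + T\right) \left(-8\right) = 24 - 8 T$)
$72 g{\left(1,6 \right)} P{\left(-13,1 \right)} = 72 \left(24 - 48\right) \frac{6}{11} \cdot 1 = 72 \left(24 - 48\right) \frac{6}{11} = 72 \left(-24\right) \frac{6}{11} = \left(-1728\right) \frac{6}{11} = - \frac{10368}{11}$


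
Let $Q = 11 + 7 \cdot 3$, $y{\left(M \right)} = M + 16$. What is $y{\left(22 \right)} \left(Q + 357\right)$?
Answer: $14782$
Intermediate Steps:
$y{\left(M \right)} = 16 + M$
$Q = 32$ ($Q = 11 + 21 = 32$)
$y{\left(22 \right)} \left(Q + 357\right) = \left(16 + 22\right) \left(32 + 357\right) = 38 \cdot 389 = 14782$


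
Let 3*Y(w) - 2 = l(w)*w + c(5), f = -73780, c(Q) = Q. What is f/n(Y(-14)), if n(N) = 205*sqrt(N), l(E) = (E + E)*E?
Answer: 2108*I*sqrt(203)/3567 ≈ 8.4201*I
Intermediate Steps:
l(E) = 2*E**2 (l(E) = (2*E)*E = 2*E**2)
Y(w) = 7/3 + 2*w**3/3 (Y(w) = 2/3 + ((2*w**2)*w + 5)/3 = 2/3 + (2*w**3 + 5)/3 = 2/3 + (5 + 2*w**3)/3 = 2/3 + (5/3 + 2*w**3/3) = 7/3 + 2*w**3/3)
f/n(Y(-14)) = -73780*1/(205*sqrt(7/3 + (2/3)*(-14)**3)) = -73780*1/(205*sqrt(7/3 + (2/3)*(-2744))) = -73780*1/(205*sqrt(7/3 - 5488/3)) = -73780*(-I*sqrt(203)/124845) = -(-2108)*I*sqrt(203)/3567 = 2108*I*sqrt(203)/3567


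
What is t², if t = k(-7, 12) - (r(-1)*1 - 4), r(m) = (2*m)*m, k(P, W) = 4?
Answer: 36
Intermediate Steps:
r(m) = 2*m²
t = 6 (t = 4 - ((2*(-1)²)*1 - 4) = 4 - ((2*1)*1 - 4) = 4 - (2*1 - 4) = 4 - (2 - 4) = 4 - 1*(-2) = 4 + 2 = 6)
t² = 6² = 36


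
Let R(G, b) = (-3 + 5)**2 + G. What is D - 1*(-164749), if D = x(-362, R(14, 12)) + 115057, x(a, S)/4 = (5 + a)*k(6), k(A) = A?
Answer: 271238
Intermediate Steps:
R(G, b) = 4 + G (R(G, b) = 2**2 + G = 4 + G)
x(a, S) = 120 + 24*a (x(a, S) = 4*((5 + a)*6) = 4*(30 + 6*a) = 120 + 24*a)
D = 106489 (D = (120 + 24*(-362)) + 115057 = (120 - 8688) + 115057 = -8568 + 115057 = 106489)
D - 1*(-164749) = 106489 - 1*(-164749) = 106489 + 164749 = 271238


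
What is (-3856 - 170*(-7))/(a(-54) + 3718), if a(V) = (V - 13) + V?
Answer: -2666/3597 ≈ -0.74117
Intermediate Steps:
a(V) = -13 + 2*V (a(V) = (-13 + V) + V = -13 + 2*V)
(-3856 - 170*(-7))/(a(-54) + 3718) = (-3856 - 170*(-7))/((-13 + 2*(-54)) + 3718) = (-3856 + 1190)/((-13 - 108) + 3718) = -2666/(-121 + 3718) = -2666/3597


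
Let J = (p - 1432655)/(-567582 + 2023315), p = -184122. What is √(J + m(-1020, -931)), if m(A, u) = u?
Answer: 10*I*√19752902217786/1455733 ≈ 30.53*I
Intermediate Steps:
J = -1616777/1455733 (J = (-184122 - 1432655)/(-567582 + 2023315) = -1616777/1455733 ≈ -1.1106)
√(J + m(-1020, -931)) = √(-1616777/1455733 - 931) = √(-1356904200/1455733) = 10*I*√19752902217786/1455733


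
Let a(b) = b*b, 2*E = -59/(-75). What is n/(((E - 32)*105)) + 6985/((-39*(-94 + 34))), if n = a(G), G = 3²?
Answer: 45983159/15531516 ≈ 2.9606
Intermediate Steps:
E = 59/150 (E = (-59/(-75))/2 = (-59*(-1/75))/2 = (½)*(59/75) = 59/150 ≈ 0.39333)
G = 9
a(b) = b²
n = 81 (n = 9² = 81)
n/(((E - 32)*105)) + 6985/((-39*(-94 + 34))) = 81/(((59/150 - 32)*105)) + 6985/((-39*(-94 + 34))) = 81/((-4741/150*105)) + 6985/((-39*(-60))) = 81/(-33187/10) + 6985/2340 = 81*(-10/33187) + 6985*(1/2340) = -810/33187 + 1397/468 = 45983159/15531516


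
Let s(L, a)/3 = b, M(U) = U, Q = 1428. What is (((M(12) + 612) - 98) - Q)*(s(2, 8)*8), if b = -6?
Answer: 129888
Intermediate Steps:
s(L, a) = -18 (s(L, a) = 3*(-6) = -18)
(((M(12) + 612) - 98) - Q)*(s(2, 8)*8) = (((12 + 612) - 98) - 1*1428)*(-18*8) = ((624 - 98) - 1428)*(-144) = (526 - 1428)*(-144) = -902*(-144) = 129888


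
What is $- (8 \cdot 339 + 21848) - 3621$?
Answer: $-28181$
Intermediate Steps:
$- (8 \cdot 339 + 21848) - 3621 = - (2712 + 21848) - 3621 = \left(-1\right) 24560 - 3621 = -24560 - 3621 = -28181$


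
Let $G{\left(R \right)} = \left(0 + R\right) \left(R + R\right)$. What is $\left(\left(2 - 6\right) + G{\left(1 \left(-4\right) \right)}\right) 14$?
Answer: $392$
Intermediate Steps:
$G{\left(R \right)} = 2 R^{2}$ ($G{\left(R \right)} = R 2 R = 2 R^{2}$)
$\left(\left(2 - 6\right) + G{\left(1 \left(-4\right) \right)}\right) 14 = \left(\left(2 - 6\right) + 2 \left(1 \left(-4\right)\right)^{2}\right) 14 = \left(\left(2 - 6\right) + 2 \left(-4\right)^{2}\right) 14 = \left(-4 + 2 \cdot 16\right) 14 = \left(-4 + 32\right) 14 = 28 \cdot 14 = 392$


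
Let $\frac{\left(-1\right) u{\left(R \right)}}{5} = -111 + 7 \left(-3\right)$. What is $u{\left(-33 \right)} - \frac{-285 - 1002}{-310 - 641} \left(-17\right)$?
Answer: $\frac{216513}{317} \approx 683.01$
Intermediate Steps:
$u{\left(R \right)} = 660$ ($u{\left(R \right)} = - 5 \left(-111 + 7 \left(-3\right)\right) = - 5 \left(-111 - 21\right) = \left(-5\right) \left(-132\right) = 660$)
$u{\left(-33 \right)} - \frac{-285 - 1002}{-310 - 641} \left(-17\right) = 660 - \frac{-285 - 1002}{-310 - 641} \left(-17\right) = 660 - - \frac{1287}{-951} \left(-17\right) = 660 - \left(-1287\right) \left(- \frac{1}{951}\right) \left(-17\right) = 660 - \frac{429}{317} \left(-17\right) = 660 - - \frac{7293}{317} = 660 + \frac{7293}{317} = \frac{216513}{317}$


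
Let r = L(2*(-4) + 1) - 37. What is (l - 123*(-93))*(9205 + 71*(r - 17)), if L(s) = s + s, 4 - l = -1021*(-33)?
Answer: -97388250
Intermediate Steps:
l = -33689 (l = 4 - (-1021)*(-33) = 4 - 1*33693 = 4 - 33693 = -33689)
L(s) = 2*s
r = -51 (r = 2*(2*(-4) + 1) - 37 = 2*(-8 + 1) - 37 = 2*(-7) - 37 = -14 - 37 = -51)
(l - 123*(-93))*(9205 + 71*(r - 17)) = (-33689 - 123*(-93))*(9205 + 71*(-51 - 17)) = (-33689 + 11439)*(9205 + 71*(-68)) = -22250*(9205 - 4828) = -22250*4377 = -97388250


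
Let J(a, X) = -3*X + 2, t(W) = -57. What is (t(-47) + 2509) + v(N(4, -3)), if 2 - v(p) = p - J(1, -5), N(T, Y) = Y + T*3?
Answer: 2462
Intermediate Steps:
N(T, Y) = Y + 3*T
J(a, X) = 2 - 3*X
v(p) = 19 - p (v(p) = 2 - (p - (2 - 3*(-5))) = 2 - (p - (2 + 15)) = 2 - (p - 1*17) = 2 - (p - 17) = 2 - (-17 + p) = 2 + (17 - p) = 19 - p)
(t(-47) + 2509) + v(N(4, -3)) = (-57 + 2509) + (19 - (-3 + 3*4)) = 2452 + (19 - (-3 + 12)) = 2452 + (19 - 1*9) = 2452 + (19 - 9) = 2452 + 10 = 2462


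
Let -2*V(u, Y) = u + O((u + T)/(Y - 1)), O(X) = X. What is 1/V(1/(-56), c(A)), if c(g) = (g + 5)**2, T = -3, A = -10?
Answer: 2688/193 ≈ 13.927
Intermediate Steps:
c(g) = (5 + g)**2
V(u, Y) = -u/2 - (-3 + u)/(2*(-1 + Y)) (V(u, Y) = -(u + (u - 3)/(Y - 1))/2 = -(u + (-3 + u)/(-1 + Y))/2 = -u/2 - (-3 + u)/(2*(-1 + Y)))
1/V(1/(-56), c(A)) = 1/((3 - 1*(5 - 10)**2/(-56))/(2*(-1 + (5 - 10)**2))) = 1/((3 - 1*(-5)**2*(-1/56))/(2*(-1 + (-5)**2))) = 1/((3 - 1*25*(-1/56))/(2*(-1 + 25))) = 1/((1/2)*(3 + 25/56)/24) = 1/((1/2)*(1/24)*(193/56)) = 1/(193/2688) = 2688/193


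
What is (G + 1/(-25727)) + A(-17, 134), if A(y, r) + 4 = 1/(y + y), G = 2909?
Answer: 2541030029/874718 ≈ 2905.0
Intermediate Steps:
A(y, r) = -4 + 1/(2*y) (A(y, r) = -4 + 1/(y + y) = -4 + 1/(2*y))
(G + 1/(-25727)) + A(-17, 134) = (2909 + 1/(-25727)) + (-4 + (½)/(-17)) = (2909 - 1/25727) + (-4 + (½)*(-1/17)) = 74839842/25727 + (-4 - 1/34) = 74839842/25727 - 137/34 = 2541030029/874718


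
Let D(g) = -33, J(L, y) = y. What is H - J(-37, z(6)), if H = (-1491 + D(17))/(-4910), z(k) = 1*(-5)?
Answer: 13037/2455 ≈ 5.3104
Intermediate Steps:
z(k) = -5
H = 762/2455 (H = (-1491 - 33)/(-4910) = -1524*(-1/4910) = 762/2455 ≈ 0.31039)
H - J(-37, z(6)) = 762/2455 - 1*(-5) = 762/2455 + 5 = 13037/2455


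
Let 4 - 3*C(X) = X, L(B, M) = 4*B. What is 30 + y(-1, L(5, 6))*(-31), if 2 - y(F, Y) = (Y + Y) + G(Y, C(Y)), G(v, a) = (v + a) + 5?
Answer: 5453/3 ≈ 1817.7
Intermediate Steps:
C(X) = 4/3 - X/3
G(v, a) = 5 + a + v (G(v, a) = (a + v) + 5 = 5 + a + v)
y(F, Y) = -13/3 - 8*Y/3 (y(F, Y) = 2 - ((Y + Y) + (5 + (4/3 - Y/3) + Y)) = 2 - (2*Y + (19/3 + 2*Y/3)) = 2 - (19/3 + 8*Y/3) = 2 + (-19/3 - 8*Y/3) = -13/3 - 8*Y/3)
30 + y(-1, L(5, 6))*(-31) = 30 + (-13/3 - 32*5/3)*(-31) = 30 + (-13/3 - 8/3*20)*(-31) = 30 + (-13/3 - 160/3)*(-31) = 30 - 173/3*(-31) = 30 + 5363/3 = 5453/3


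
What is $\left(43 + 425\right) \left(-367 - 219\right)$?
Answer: $-274248$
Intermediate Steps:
$\left(43 + 425\right) \left(-367 - 219\right) = 468 \left(-586\right) = -274248$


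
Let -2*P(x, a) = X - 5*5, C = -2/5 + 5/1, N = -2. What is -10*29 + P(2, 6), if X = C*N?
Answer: -2729/10 ≈ -272.90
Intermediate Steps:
C = 23/5 (C = -2*1/5 + 5*1 = -2/5 + 5 = 23/5 ≈ 4.6000)
X = -46/5 (X = (23/5)*(-2) = -46/5 ≈ -9.2000)
P(x, a) = 171/10 (P(x, a) = -(-46/5 - 5*5)/2 = -(-46/5 - 25)/2 = -1/2*(-171/5) = 171/10)
-10*29 + P(2, 6) = -10*29 + 171/10 = -290 + 171/10 = -2729/10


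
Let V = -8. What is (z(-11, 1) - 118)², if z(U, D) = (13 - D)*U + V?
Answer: 66564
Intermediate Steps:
z(U, D) = -8 + U*(13 - D) (z(U, D) = (13 - D)*U - 8 = U*(13 - D) - 8 = -8 + U*(13 - D))
(z(-11, 1) - 118)² = ((-8 + 13*(-11) - 1*1*(-11)) - 118)² = ((-8 - 143 + 11) - 118)² = (-140 - 118)² = (-258)² = 66564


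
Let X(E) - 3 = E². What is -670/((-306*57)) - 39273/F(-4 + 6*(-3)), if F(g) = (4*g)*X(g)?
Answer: 356856593/373747176 ≈ 0.95481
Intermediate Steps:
X(E) = 3 + E²
F(g) = 4*g*(3 + g²) (F(g) = (4*g)*(3 + g²) = 4*g*(3 + g²))
-670/((-306*57)) - 39273/F(-4 + 6*(-3)) = -670/((-306*57)) - 39273*1/(4*(-4 + 6*(-3))*(3 + (-4 + 6*(-3))²)) = -670/(-17442) - 39273*1/(4*(-4 - 18)*(3 + (-4 - 18)²)) = -670*(-1/17442) - 39273*(-1/(88*(3 + (-22)²))) = 335/8721 - 39273*(-1/(88*(3 + 484))) = 335/8721 - 39273/(4*(-22)*487) = 335/8721 - 39273/(-42856) = 335/8721 - 39273*(-1/42856) = 335/8721 + 39273/42856 = 356856593/373747176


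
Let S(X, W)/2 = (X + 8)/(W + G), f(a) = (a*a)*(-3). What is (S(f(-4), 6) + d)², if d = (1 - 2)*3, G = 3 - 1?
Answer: 169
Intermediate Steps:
f(a) = -3*a² (f(a) = a²*(-3) = -3*a²)
G = 2
S(X, W) = 2*(8 + X)/(2 + W) (S(X, W) = 2*((X + 8)/(W + 2)) = 2*((8 + X)/(2 + W)) = 2*(8 + X)/(2 + W))
d = -3 (d = -1*3 = -3)
(S(f(-4), 6) + d)² = (2*(8 - 3*(-4)²)/(2 + 6) - 3)² = (2*(8 - 3*16)/8 - 3)² = (2*(⅛)*(8 - 48) - 3)² = (2*(⅛)*(-40) - 3)² = (-10 - 3)² = (-13)² = 169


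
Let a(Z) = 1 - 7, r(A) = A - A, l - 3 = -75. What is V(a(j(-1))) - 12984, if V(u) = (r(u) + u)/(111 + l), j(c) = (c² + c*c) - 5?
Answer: -168794/13 ≈ -12984.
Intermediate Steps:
l = -72 (l = 3 - 75 = -72)
r(A) = 0
j(c) = -5 + 2*c² (j(c) = (c² + c²) - 5 = 2*c² - 5 = -5 + 2*c²)
a(Z) = -6
V(u) = u/39 (V(u) = (0 + u)/(111 - 72) = u/39)
V(a(j(-1))) - 12984 = (1/39)*(-6) - 12984 = -2/13 - 12984 = -168794/13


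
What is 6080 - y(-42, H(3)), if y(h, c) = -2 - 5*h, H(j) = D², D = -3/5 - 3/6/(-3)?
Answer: 5872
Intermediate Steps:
D = -13/30 (D = -3*⅕ - 3*⅙*(-⅓) = -⅗ - ½*(-⅓) = -⅗ + ⅙ = -13/30 ≈ -0.43333)
H(j) = 169/900 (H(j) = (-13/30)² = 169/900)
6080 - y(-42, H(3)) = 6080 - (-2 - 5*(-42)) = 6080 - (-2 + 210) = 6080 - 1*208 = 6080 - 208 = 5872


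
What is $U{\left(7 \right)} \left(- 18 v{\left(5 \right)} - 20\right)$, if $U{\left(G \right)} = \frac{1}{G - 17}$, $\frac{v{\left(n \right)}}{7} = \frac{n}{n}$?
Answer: $\frac{73}{5} \approx 14.6$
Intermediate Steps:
$v{\left(n \right)} = 7$ ($v{\left(n \right)} = 7 \frac{n}{n} = 7 \cdot 1 = 7$)
$U{\left(G \right)} = \frac{1}{-17 + G}$
$U{\left(7 \right)} \left(- 18 v{\left(5 \right)} - 20\right) = \frac{\left(-18\right) 7 - 20}{-17 + 7} = \frac{-126 - 20}{-10} = \left(- \frac{1}{10}\right) \left(-146\right) = \frac{73}{5}$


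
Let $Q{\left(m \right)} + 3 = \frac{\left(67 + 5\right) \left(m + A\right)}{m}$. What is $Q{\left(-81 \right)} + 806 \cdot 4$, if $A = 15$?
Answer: $\frac{9839}{3} \approx 3279.7$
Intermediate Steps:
$Q{\left(m \right)} = -3 + \frac{1080 + 72 m}{m}$ ($Q{\left(m \right)} = -3 + \frac{\left(67 + 5\right) \left(m + 15\right)}{m} = -3 + \frac{72 \left(15 + m\right)}{m} = -3 + \frac{1080 + 72 m}{m}$)
$Q{\left(-81 \right)} + 806 \cdot 4 = \left(69 + \frac{1080}{-81}\right) + 806 \cdot 4 = \left(69 + 1080 \left(- \frac{1}{81}\right)\right) + 3224 = \left(69 - \frac{40}{3}\right) + 3224 = \frac{167}{3} + 3224 = \frac{9839}{3}$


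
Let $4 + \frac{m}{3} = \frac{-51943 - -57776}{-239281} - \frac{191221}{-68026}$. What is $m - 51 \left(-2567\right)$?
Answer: $\frac{1011352571937}{7725358} \approx 1.3091 \cdot 10^{5}$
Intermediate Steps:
$m = - \frac{28121349}{7725358}$ ($m = -12 + 3 \left(\frac{-51943 - -57776}{-239281} - \frac{191221}{-68026}\right) = -12 + 3 \left(\left(-51943 + 57776\right) \left(- \frac{1}{239281}\right) - - \frac{4447}{1582}\right) = -12 + 3 \left(5833 \left(- \frac{1}{239281}\right) + \frac{4447}{1582}\right) = -12 + 3 \left(- \frac{5833}{239281} + \frac{4447}{1582}\right) = -12 + 3 \cdot \frac{21527649}{7725358} = -12 + \frac{64582947}{7725358} = - \frac{28121349}{7725358} \approx -3.6401$)
$m - 51 \left(-2567\right) = - \frac{28121349}{7725358} - 51 \left(-2567\right) = - \frac{28121349}{7725358} - -130917 = - \frac{28121349}{7725358} + 130917 = \frac{1011352571937}{7725358}$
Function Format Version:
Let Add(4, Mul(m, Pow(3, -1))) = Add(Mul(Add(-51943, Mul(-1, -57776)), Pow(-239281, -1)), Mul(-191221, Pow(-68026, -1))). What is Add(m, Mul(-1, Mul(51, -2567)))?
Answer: Rational(1011352571937, 7725358) ≈ 1.3091e+5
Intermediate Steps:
m = Rational(-28121349, 7725358) (m = Add(-12, Mul(3, Add(Mul(Add(-51943, Mul(-1, -57776)), Pow(-239281, -1)), Mul(-191221, Pow(-68026, -1))))) = Add(-12, Mul(3, Add(Mul(Add(-51943, 57776), Rational(-1, 239281)), Mul(-191221, Rational(-1, 68026))))) = Add(-12, Mul(3, Add(Mul(5833, Rational(-1, 239281)), Rational(4447, 1582)))) = Add(-12, Mul(3, Add(Rational(-5833, 239281), Rational(4447, 1582)))) = Add(-12, Mul(3, Rational(21527649, 7725358))) = Add(-12, Rational(64582947, 7725358)) = Rational(-28121349, 7725358) ≈ -3.6401)
Add(m, Mul(-1, Mul(51, -2567))) = Add(Rational(-28121349, 7725358), Mul(-1, Mul(51, -2567))) = Add(Rational(-28121349, 7725358), Mul(-1, -130917)) = Add(Rational(-28121349, 7725358), 130917) = Rational(1011352571937, 7725358)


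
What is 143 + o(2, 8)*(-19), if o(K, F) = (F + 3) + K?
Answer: -104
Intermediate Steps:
o(K, F) = 3 + F + K (o(K, F) = (3 + F) + K = 3 + F + K)
143 + o(2, 8)*(-19) = 143 + (3 + 8 + 2)*(-19) = 143 + 13*(-19) = 143 - 247 = -104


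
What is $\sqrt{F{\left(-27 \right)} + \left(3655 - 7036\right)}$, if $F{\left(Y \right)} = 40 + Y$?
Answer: $2 i \sqrt{842} \approx 58.034 i$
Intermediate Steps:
$\sqrt{F{\left(-27 \right)} + \left(3655 - 7036\right)} = \sqrt{\left(40 - 27\right) + \left(3655 - 7036\right)} = \sqrt{13 + \left(3655 - 7036\right)} = \sqrt{13 - 3381} = \sqrt{-3368} = 2 i \sqrt{842}$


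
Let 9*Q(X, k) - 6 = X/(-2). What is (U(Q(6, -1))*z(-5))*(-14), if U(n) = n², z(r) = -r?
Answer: -70/9 ≈ -7.7778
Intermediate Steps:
Q(X, k) = ⅔ - X/18 (Q(X, k) = ⅔ + (X/(-2))/9 = ⅔ + (X*(-½))/9 = ⅔ + (-X/2)/9 = ⅔ - X/18)
(U(Q(6, -1))*z(-5))*(-14) = ((⅔ - 1/18*6)²*(-1*(-5)))*(-14) = ((⅔ - ⅓)²*5)*(-14) = ((⅓)²*5)*(-14) = ((⅑)*5)*(-14) = (5/9)*(-14) = -70/9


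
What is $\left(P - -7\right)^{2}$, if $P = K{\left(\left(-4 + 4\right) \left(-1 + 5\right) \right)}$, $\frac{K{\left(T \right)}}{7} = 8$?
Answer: $3969$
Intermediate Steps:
$K{\left(T \right)} = 56$ ($K{\left(T \right)} = 7 \cdot 8 = 56$)
$P = 56$
$\left(P - -7\right)^{2} = \left(56 - -7\right)^{2} = \left(56 + \left(-17 + 24\right)\right)^{2} = \left(56 + 7\right)^{2} = 63^{2} = 3969$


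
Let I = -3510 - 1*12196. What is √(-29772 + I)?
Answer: I*√45478 ≈ 213.26*I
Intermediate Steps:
I = -15706 (I = -3510 - 12196 = -15706)
√(-29772 + I) = √(-29772 - 15706) = √(-45478) = I*√45478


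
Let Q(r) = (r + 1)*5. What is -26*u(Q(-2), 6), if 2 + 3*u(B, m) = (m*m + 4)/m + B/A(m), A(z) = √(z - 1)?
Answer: -364/9 + 26*√5/3 ≈ -21.065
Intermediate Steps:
Q(r) = 5 + 5*r (Q(r) = (1 + r)*5 = 5 + 5*r)
A(z) = √(-1 + z)
u(B, m) = -⅔ + B/(3*√(-1 + m)) + (4 + m²)/(3*m) (u(B, m) = -⅔ + ((m*m + 4)/m + B/(√(-1 + m)))/3 = -⅔ + ((m² + 4)/m + B/√(-1 + m))/3 = -⅔ + ((4 + m²)/m + B/√(-1 + m))/3 = -⅔ + (B/√(-1 + m) + (4 + m²)/m)/3 = -⅔ + (B/(3*√(-1 + m)) + (4 + m²)/(3*m)) = -⅔ + B/(3*√(-1 + m)) + (4 + m²)/(3*m))
-26*u(Q(-2), 6) = -26*(-⅔ + (⅓)*6 + (4/3)/6 + (5 + 5*(-2))/(3*√(-1 + 6))) = -26*(-⅔ + 2 + (4/3)*(⅙) + (5 - 10)/(3*√5)) = -26*(-⅔ + 2 + 2/9 + (⅓)*(-5)*(√5/5)) = -26*(-⅔ + 2 + 2/9 - √5/3) = -26*(14/9 - √5/3) = -364/9 + 26*√5/3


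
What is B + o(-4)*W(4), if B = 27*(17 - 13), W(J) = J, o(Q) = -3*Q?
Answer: 156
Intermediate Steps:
B = 108 (B = 27*4 = 108)
B + o(-4)*W(4) = 108 - 3*(-4)*4 = 108 + 12*4 = 108 + 48 = 156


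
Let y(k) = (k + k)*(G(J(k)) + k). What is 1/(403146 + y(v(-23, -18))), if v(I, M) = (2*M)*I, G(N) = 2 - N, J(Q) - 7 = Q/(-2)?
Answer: 1/2451618 ≈ 4.0789e-7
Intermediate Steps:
J(Q) = 7 - Q/2 (J(Q) = 7 + Q/(-2) = 7 + Q*(-½) = 7 - Q/2)
v(I, M) = 2*I*M
y(k) = 2*k*(-5 + 3*k/2) (y(k) = (k + k)*((2 - (7 - k/2)) + k) = (2*k)*((2 + (-7 + k/2)) + k) = (2*k)*((-5 + k/2) + k) = (2*k)*(-5 + 3*k/2) = 2*k*(-5 + 3*k/2))
1/(403146 + y(v(-23, -18))) = 1/(403146 + (2*(-23)*(-18))*(-10 + 3*(2*(-23)*(-18)))) = 1/(403146 + 828*(-10 + 3*828)) = 1/(403146 + 828*(-10 + 2484)) = 1/(403146 + 828*2474) = 1/(403146 + 2048472) = 1/2451618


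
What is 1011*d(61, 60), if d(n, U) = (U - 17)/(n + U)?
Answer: 43473/121 ≈ 359.28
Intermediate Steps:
d(n, U) = (-17 + U)/(U + n)
1011*d(61, 60) = 1011*((-17 + 60)/(60 + 61)) = 1011*(43/121) = 43473/121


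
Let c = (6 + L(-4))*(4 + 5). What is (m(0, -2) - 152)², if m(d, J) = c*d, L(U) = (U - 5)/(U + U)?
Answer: 23104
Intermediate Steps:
L(U) = (-5 + U)/(2*U) (L(U) = (-5 + U)/((2*U)) = (-5 + U)*(1/(2*U)) = (-5 + U)/(2*U))
c = 513/8 (c = (6 + (½)*(-5 - 4)/(-4))*(4 + 5) = (6 + (½)*(-¼)*(-9))*9 = (6 + 9/8)*9 = (57/8)*9 = 513/8 ≈ 64.125)
m(d, J) = 513*d/8
(m(0, -2) - 152)² = ((513/8)*0 - 152)² = (0 - 152)² = (-152)² = 23104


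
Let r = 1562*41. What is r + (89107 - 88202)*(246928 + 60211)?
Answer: 278024837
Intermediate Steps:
r = 64042
r + (89107 - 88202)*(246928 + 60211) = 64042 + (89107 - 88202)*(246928 + 60211) = 64042 + 905*307139 = 64042 + 277960795 = 278024837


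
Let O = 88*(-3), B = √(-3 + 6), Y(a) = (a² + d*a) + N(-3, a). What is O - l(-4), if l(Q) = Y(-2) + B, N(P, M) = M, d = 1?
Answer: -264 - √3 ≈ -265.73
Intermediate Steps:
Y(a) = a² + 2*a (Y(a) = (a² + 1*a) + a = (a² + a) + a = (a + a²) + a = a² + 2*a)
B = √3 ≈ 1.7320
O = -264
l(Q) = √3 (l(Q) = -2*(2 - 2) + √3 = -2*0 + √3 = 0 + √3 = √3)
O - l(-4) = -264 - √3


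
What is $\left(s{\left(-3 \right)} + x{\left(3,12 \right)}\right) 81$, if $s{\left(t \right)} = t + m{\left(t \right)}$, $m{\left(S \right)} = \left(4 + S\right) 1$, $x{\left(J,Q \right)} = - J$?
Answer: $-405$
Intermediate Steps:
$m{\left(S \right)} = 4 + S$
$s{\left(t \right)} = 4 + 2 t$ ($s{\left(t \right)} = t + \left(4 + t\right) = 4 + 2 t$)
$\left(s{\left(-3 \right)} + x{\left(3,12 \right)}\right) 81 = \left(\left(4 + 2 \left(-3\right)\right) - 3\right) 81 = \left(\left(4 - 6\right) - 3\right) 81 = \left(-2 - 3\right) 81 = \left(-5\right) 81 = -405$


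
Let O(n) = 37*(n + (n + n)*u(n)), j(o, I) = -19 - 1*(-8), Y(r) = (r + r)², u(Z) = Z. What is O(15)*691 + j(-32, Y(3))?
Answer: 11888644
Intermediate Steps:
Y(r) = 4*r² (Y(r) = (2*r)² = 4*r²)
j(o, I) = -11 (j(o, I) = -19 + 8 = -11)
O(n) = 37*n + 74*n² (O(n) = 37*(n + (n + n)*n) = 37*(n + (2*n)*n) = 37*(n + 2*n²) = 37*n + 74*n²)
O(15)*691 + j(-32, Y(3)) = (37*15*(1 + 2*15))*691 - 11 = (37*15*(1 + 30))*691 - 11 = (37*15*31)*691 - 11 = 17205*691 - 11 = 11888655 - 11 = 11888644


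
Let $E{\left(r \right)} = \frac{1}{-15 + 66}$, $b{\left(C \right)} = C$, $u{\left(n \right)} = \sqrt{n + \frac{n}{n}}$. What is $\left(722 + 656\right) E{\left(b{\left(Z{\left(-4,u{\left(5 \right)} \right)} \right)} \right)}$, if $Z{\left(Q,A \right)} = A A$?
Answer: $\frac{1378}{51} \approx 27.02$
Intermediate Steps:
$u{\left(n \right)} = \sqrt{1 + n}$ ($u{\left(n \right)} = \sqrt{n + 1} = \sqrt{1 + n}$)
$Z{\left(Q,A \right)} = A^{2}$
$E{\left(r \right)} = \frac{1}{51}$
$\left(722 + 656\right) E{\left(b{\left(Z{\left(-4,u{\left(5 \right)} \right)} \right)} \right)} = \left(722 + 656\right) \frac{1}{51} = 1378 \cdot \frac{1}{51} = \frac{1378}{51}$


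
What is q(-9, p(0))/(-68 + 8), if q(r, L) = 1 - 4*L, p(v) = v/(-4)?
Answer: -1/60 ≈ -0.016667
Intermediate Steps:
p(v) = -v/4 (p(v) = v*(-1/4) = -v/4)
q(-9, p(0))/(-68 + 8) = (1 - (-1)*0)/(-68 + 8) = (1 - 4*0)/(-60) = -(1 + 0)/60 = -1/60*1 = -1/60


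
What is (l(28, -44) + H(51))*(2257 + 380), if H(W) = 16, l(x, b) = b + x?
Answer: 0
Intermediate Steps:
(l(28, -44) + H(51))*(2257 + 380) = ((-44 + 28) + 16)*(2257 + 380) = (-16 + 16)*2637 = 0*2637 = 0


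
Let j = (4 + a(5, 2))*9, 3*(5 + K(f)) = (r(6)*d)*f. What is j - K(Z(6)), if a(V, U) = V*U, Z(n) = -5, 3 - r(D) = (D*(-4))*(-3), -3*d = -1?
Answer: 278/3 ≈ 92.667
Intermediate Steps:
d = 1/3 (d = -1/3*(-1) = 1/3 ≈ 0.33333)
r(D) = 3 - 12*D (r(D) = 3 - D*(-4)*(-3) = 3 - (-4*D)*(-3) = 3 - 12*D)
a(V, U) = U*V
K(f) = -5 - 23*f/3 (K(f) = -5 + (((3 - 12*6)*(1/3))*f)/3 = -5 + (((3 - 72)*(1/3))*f)/3 = -5 + ((-69*1/3)*f)/3 = -5 + (-23*f)/3 = -5 - 23*f/3)
j = 126 (j = (4 + 2*5)*9 = (4 + 10)*9 = 14*9 = 126)
j - K(Z(6)) = 126 - (-5 - 23/3*(-5)) = 126 - (-5 + 115/3) = 126 - 1*100/3 = 126 - 100/3 = 278/3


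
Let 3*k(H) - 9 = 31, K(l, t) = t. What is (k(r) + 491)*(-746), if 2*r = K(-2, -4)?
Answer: -1128698/3 ≈ -3.7623e+5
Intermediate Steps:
r = -2 (r = (1/2)*(-4) = -2)
k(H) = 40/3 (k(H) = 3 + (1/3)*31 = 3 + 31/3 = 40/3)
(k(r) + 491)*(-746) = (40/3 + 491)*(-746) = (1513/3)*(-746) = -1128698/3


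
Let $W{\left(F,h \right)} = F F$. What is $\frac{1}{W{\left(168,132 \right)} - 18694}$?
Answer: $\frac{1}{9530} \approx 0.00010493$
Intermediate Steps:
$W{\left(F,h \right)} = F^{2}$
$\frac{1}{W{\left(168,132 \right)} - 18694} = \frac{1}{168^{2} - 18694} = \frac{1}{28224 - 18694} = \frac{1}{9530}$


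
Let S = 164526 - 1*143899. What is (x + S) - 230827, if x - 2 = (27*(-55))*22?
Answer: -242868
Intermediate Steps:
x = -32668 (x = 2 + (27*(-55))*22 = 2 - 1485*22 = 2 - 32670 = -32668)
S = 20627 (S = 164526 - 143899 = 20627)
(x + S) - 230827 = (-32668 + 20627) - 230827 = -12041 - 230827 = -242868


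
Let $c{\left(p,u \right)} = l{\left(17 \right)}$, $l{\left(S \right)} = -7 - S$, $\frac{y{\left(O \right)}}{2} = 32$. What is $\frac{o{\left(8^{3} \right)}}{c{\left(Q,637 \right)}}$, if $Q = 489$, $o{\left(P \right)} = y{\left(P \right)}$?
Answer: $- \frac{8}{3} \approx -2.6667$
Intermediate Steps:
$y{\left(O \right)} = 64$ ($y{\left(O \right)} = 2 \cdot 32 = 64$)
$o{\left(P \right)} = 64$
$c{\left(p,u \right)} = -24$ ($c{\left(p,u \right)} = -7 - 17 = -24$)
$\frac{o{\left(8^{3} \right)}}{c{\left(Q,637 \right)}} = \frac{64}{-24} = 64 \left(- \frac{1}{24}\right) = - \frac{8}{3}$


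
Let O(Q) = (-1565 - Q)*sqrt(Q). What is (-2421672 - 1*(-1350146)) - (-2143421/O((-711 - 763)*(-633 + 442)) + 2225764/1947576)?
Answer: -521720136685/486894 - 2143421*sqrt(281534)/79701993866 ≈ -1.0715e+6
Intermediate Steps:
O(Q) = sqrt(Q)*(-1565 - Q)
(-2421672 - 1*(-1350146)) - (-2143421/O((-711 - 763)*(-633 + 442)) + 2225764/1947576) = (-2421672 - 1*(-1350146)) - (-2143421*sqrt(281534)/(281534*(-1565 - (-711 - 763)*(-633 + 442))) + 2225764/1947576) = (-2421672 + 1350146) - (-2143421*sqrt(281534)/(281534*(-1565 - (-1474)*(-191))) + 2225764*(1/1947576)) = -1071526 - (-2143421*sqrt(281534)/(281534*(-1565 - 1*281534)) + 556441/486894) = -1071526 - (-2143421*sqrt(281534)/(281534*(-1565 - 281534)) + 556441/486894) = -1071526 - (-2143421*(-sqrt(281534)/79701993866) + 556441/486894) = -1071526 - (-(-2143421)*sqrt(281534)/79701993866 + 556441/486894) = -1071526 - (2143421*sqrt(281534)/79701993866 + 556441/486894) = -1071526 - (556441/486894 + 2143421*sqrt(281534)/79701993866) = -1071526 + (-556441/486894 - 2143421*sqrt(281534)/79701993866) = -521720136685/486894 - 2143421*sqrt(281534)/79701993866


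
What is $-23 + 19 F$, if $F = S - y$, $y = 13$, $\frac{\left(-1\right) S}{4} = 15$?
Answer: $-1410$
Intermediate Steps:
$S = -60$ ($S = \left(-4\right) 15 = -60$)
$F = -73$ ($F = -60 - 13 = -73$)
$-23 + 19 F = -23 + 19 \left(-73\right) = -23 - 1387 = -1410$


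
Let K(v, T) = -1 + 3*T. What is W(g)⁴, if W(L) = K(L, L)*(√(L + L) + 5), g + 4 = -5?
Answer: -1076262656 + 258155520*I*√2 ≈ -1.0763e+9 + 3.6509e+8*I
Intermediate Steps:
g = -9 (g = -4 - 5 = -9)
W(L) = (-1 + 3*L)*(5 + √2*√L) (W(L) = (-1 + 3*L)*(√(L + L) + 5) = (-1 + 3*L)*(√(2*L) + 5) = (-1 + 3*L)*(√2*√L + 5) = (-1 + 3*L)*(5 + √2*√L))
W(g)⁴ = ((-1 + 3*(-9))*(5 + √2*√(-9)))⁴ = ((-1 - 27)*(5 + √2*(3*I)))⁴ = (-28*(5 + 3*I*√2))⁴ = (-140 - 84*I*√2)⁴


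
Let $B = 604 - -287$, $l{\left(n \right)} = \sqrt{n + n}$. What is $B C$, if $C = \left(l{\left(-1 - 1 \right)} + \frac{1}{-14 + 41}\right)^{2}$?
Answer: $- \frac{32065}{9} + 132 i \approx -3562.8 + 132.0 i$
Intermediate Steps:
$l{\left(n \right)} = \sqrt{2} \sqrt{n}$ ($l{\left(n \right)} = \sqrt{2 n} = \sqrt{2} \sqrt{n}$)
$B = 891$ ($B = 604 + 287 = 891$)
$C = \left(\frac{1}{27} + 2 i\right)^{2}$ ($C = \left(\sqrt{2} \sqrt{-1 - 1} + \frac{1}{-14 + 41}\right)^{2} = \left(\sqrt{2} \sqrt{-2} + \frac{1}{27}\right)^{2} = \left(\sqrt{2} i \sqrt{2} + \frac{1}{27}\right)^{2} = \left(2 i + \frac{1}{27}\right)^{2} = \left(\frac{1}{27} + 2 i\right)^{2} \approx -3.9986 + 0.14815 i$)
$B C = 891 \left(- \frac{2915}{729} + \frac{4 i}{27}\right) = - \frac{32065}{9} + 132 i$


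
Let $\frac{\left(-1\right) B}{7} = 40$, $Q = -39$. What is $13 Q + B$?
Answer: $-787$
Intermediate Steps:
$B = -280$ ($B = \left(-7\right) 40 = -280$)
$13 Q + B = 13 \left(-39\right) - 280 = -507 - 280 = -787$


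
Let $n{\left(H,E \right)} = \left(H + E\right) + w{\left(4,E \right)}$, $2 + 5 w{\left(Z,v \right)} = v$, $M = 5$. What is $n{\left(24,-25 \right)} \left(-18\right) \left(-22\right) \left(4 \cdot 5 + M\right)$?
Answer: $-63360$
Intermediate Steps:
$w{\left(Z,v \right)} = - \frac{2}{5} + \frac{v}{5}$
$n{\left(H,E \right)} = - \frac{2}{5} + H + \frac{6 E}{5}$ ($n{\left(H,E \right)} = \left(H + E\right) + \left(- \frac{2}{5} + \frac{E}{5}\right) = \left(E + H\right) + \left(- \frac{2}{5} + \frac{E}{5}\right) = - \frac{2}{5} + H + \frac{6 E}{5}$)
$n{\left(24,-25 \right)} \left(-18\right) \left(-22\right) \left(4 \cdot 5 + M\right) = \left(- \frac{2}{5} + 24 + \frac{6}{5} \left(-25\right)\right) \left(-18\right) \left(-22\right) \left(4 \cdot 5 + 5\right) = \left(- \frac{2}{5} + 24 - 30\right) 396 \left(20 + 5\right) = - \frac{32 \cdot 396 \cdot 25}{5} = \left(- \frac{32}{5}\right) 9900 = -63360$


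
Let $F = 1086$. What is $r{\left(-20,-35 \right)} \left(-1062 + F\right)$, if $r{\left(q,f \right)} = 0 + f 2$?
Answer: $-1680$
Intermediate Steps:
$r{\left(q,f \right)} = 2 f$ ($r{\left(q,f \right)} = 0 + 2 f = 2 f$)
$r{\left(-20,-35 \right)} \left(-1062 + F\right) = 2 \left(-35\right) \left(-1062 + 1086\right) = \left(-70\right) 24 = -1680$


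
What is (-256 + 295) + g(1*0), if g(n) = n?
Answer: 39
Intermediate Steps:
(-256 + 295) + g(1*0) = (-256 + 295) + 1*0 = 39 + 0 = 39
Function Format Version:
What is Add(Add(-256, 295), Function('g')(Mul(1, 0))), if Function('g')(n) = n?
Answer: 39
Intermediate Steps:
Add(Add(-256, 295), Function('g')(Mul(1, 0))) = Add(Add(-256, 295), Mul(1, 0)) = Add(39, 0) = 39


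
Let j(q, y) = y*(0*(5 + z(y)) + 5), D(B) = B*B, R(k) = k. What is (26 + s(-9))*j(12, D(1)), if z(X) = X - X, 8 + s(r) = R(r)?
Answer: 45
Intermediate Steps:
s(r) = -8 + r
D(B) = B²
z(X) = 0
j(q, y) = 5*y (j(q, y) = y*(0*(5 + 0) + 5) = y*(0*5 + 5) = y*(0 + 5) = y*5 = 5*y)
(26 + s(-9))*j(12, D(1)) = (26 + (-8 - 9))*(5*1²) = (26 - 17)*(5*1) = 9*5 = 45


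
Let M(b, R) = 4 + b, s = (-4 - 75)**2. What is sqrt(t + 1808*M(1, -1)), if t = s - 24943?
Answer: I*sqrt(9662) ≈ 98.295*I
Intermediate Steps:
s = 6241 (s = (-79)**2 = 6241)
t = -18702 (t = 6241 - 24943 = -18702)
sqrt(t + 1808*M(1, -1)) = sqrt(-18702 + 1808*(4 + 1)) = sqrt(-18702 + 1808*5) = sqrt(-18702 + 9040) = sqrt(-9662) = I*sqrt(9662)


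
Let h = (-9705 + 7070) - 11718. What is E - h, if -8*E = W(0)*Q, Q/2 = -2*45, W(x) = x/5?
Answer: 14353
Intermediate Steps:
W(x) = x/5 (W(x) = x*(⅕) = x/5)
Q = -180 (Q = 2*(-2*45) = 2*(-90) = -180)
h = -14353 (h = -2635 - 11718 = -14353)
E = 0 (E = -(⅕)*0*(-180)/8 = -0*(-180) = -⅛*0 = 0)
E - h = 0 - 1*(-14353) = 0 + 14353 = 14353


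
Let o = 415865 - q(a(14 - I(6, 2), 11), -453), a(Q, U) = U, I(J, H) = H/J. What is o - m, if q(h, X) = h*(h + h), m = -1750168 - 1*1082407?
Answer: 3248198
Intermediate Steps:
m = -2832575 (m = -1750168 - 1082407 = -2832575)
q(h, X) = 2*h² (q(h, X) = h*(2*h) = 2*h²)
o = 415623 (o = 415865 - 2*11² = 415865 - 2*121 = 415865 - 1*242 = 415865 - 242 = 415623)
o - m = 415623 - 1*(-2832575) = 415623 + 2832575 = 3248198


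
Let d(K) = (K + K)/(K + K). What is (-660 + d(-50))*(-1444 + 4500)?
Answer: -2013904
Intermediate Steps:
d(K) = 1 (d(K) = (2*K)/((2*K)) = (2*K)*(1/(2*K)) = 1)
(-660 + d(-50))*(-1444 + 4500) = (-660 + 1)*(-1444 + 4500) = -659*3056 = -2013904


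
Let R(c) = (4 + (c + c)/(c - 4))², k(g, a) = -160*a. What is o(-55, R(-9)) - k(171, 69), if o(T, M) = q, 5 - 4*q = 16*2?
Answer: 44133/4 ≈ 11033.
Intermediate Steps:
q = -27/4 (q = 5/4 - 4*2 = 5/4 - ¼*32 = 5/4 - 8 = -27/4 ≈ -6.7500)
R(c) = (4 + 2*c/(-4 + c))² (R(c) = (4 + (2*c)/(-4 + c))² = (4 + 2*c/(-4 + c))²)
o(T, M) = -27/4
o(-55, R(-9)) - k(171, 69) = -27/4 - (-160)*69 = -27/4 - 1*(-11040) = -27/4 + 11040 = 44133/4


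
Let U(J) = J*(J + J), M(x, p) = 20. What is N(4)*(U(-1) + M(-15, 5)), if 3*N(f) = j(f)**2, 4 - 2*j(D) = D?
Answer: 0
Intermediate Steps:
j(D) = 2 - D/2
N(f) = (2 - f/2)**2/3
U(J) = 2*J**2 (U(J) = J*(2*J) = 2*J**2)
N(4)*(U(-1) + M(-15, 5)) = ((-4 + 4)**2/12)*(2*(-1)**2 + 20) = ((1/12)*0**2)*(2*1 + 20) = ((1/12)*0)*(2 + 20) = 0*22 = 0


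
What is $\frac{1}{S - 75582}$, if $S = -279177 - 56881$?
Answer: $- \frac{1}{411640} \approx -2.4293 \cdot 10^{-6}$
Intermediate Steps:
$S = -336058$
$\frac{1}{S - 75582} = \frac{1}{-336058 - 75582} = \frac{1}{-411640} = - \frac{1}{411640}$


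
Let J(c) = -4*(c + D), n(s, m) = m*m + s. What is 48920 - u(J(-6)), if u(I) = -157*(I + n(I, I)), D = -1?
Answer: 180800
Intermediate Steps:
n(s, m) = s + m² (n(s, m) = m² + s = s + m²)
J(c) = 4 - 4*c (J(c) = -4*(c - 1) = -4*(-1 + c) = 4 - 4*c)
u(I) = -314*I - 157*I² (u(I) = -157*(I + (I + I²)) = -157*(I² + 2*I) = -314*I - 157*I²)
48920 - u(J(-6)) = 48920 - 157*(4 - 4*(-6))*(-2 - (4 - 4*(-6))) = 48920 - 157*(4 + 24)*(-2 - (4 + 24)) = 48920 - 157*28*(-2 - 1*28) = 48920 - 157*28*(-2 - 28) = 48920 - 157*28*(-30) = 48920 - 1*(-131880) = 48920 + 131880 = 180800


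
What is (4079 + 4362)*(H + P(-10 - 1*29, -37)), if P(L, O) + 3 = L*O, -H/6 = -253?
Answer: 24968478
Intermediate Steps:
H = 1518 (H = -6*(-253) = 1518)
P(L, O) = -3 + L*O
(4079 + 4362)*(H + P(-10 - 1*29, -37)) = (4079 + 4362)*(1518 + (-3 + (-10 - 1*29)*(-37))) = 8441*(1518 + (-3 + (-10 - 29)*(-37))) = 8441*(1518 + (-3 - 39*(-37))) = 8441*(1518 + (-3 + 1443)) = 8441*(1518 + 1440) = 8441*2958 = 24968478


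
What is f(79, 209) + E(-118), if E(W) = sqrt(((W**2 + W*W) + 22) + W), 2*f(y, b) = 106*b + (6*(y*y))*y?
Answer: 1490194 + 2*sqrt(6938) ≈ 1.4904e+6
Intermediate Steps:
f(y, b) = 3*y**3 + 53*b (f(y, b) = (106*b + (6*(y*y))*y)/2 = (106*b + (6*y**2)*y)/2 = (106*b + 6*y**3)/2 = (6*y**3 + 106*b)/2 = 3*y**3 + 53*b)
E(W) = sqrt(22 + W + 2*W**2) (E(W) = sqrt(((W**2 + W**2) + 22) + W) = sqrt((2*W**2 + 22) + W) = sqrt((22 + 2*W**2) + W) = sqrt(22 + W + 2*W**2))
f(79, 209) + E(-118) = (3*79**3 + 53*209) + sqrt(22 - 118 + 2*(-118)**2) = (3*493039 + 11077) + sqrt(22 - 118 + 2*13924) = (1479117 + 11077) + sqrt(22 - 118 + 27848) = 1490194 + sqrt(27752) = 1490194 + 2*sqrt(6938)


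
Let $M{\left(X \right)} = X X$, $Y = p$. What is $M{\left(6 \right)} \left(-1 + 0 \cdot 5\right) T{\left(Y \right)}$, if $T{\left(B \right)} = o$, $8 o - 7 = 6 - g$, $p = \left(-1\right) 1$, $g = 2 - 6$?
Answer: $- \frac{153}{2} \approx -76.5$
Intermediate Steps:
$g = -4$ ($g = 2 - 6 = -4$)
$p = -1$
$Y = -1$
$M{\left(X \right)} = X^{2}$
$o = \frac{17}{8}$ ($o = \frac{7}{8} + \frac{6 - -4}{8} = \frac{7}{8} + \frac{6 + 4}{8} = \frac{7}{8} + \frac{1}{8} \cdot 10 = \frac{7}{8} + \frac{5}{4} = \frac{17}{8} \approx 2.125$)
$T{\left(B \right)} = \frac{17}{8}$
$M{\left(6 \right)} \left(-1 + 0 \cdot 5\right) T{\left(Y \right)} = 6^{2} \left(-1 + 0 \cdot 5\right) \frac{17}{8} = 36 \left(-1 + 0\right) \frac{17}{8} = 36 \left(-1\right) \frac{17}{8} = \left(-36\right) \frac{17}{8} = - \frac{153}{2}$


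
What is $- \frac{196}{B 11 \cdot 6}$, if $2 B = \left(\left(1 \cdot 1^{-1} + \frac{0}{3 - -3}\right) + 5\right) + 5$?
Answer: $- \frac{196}{363} \approx -0.53994$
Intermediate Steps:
$B = \frac{11}{2}$ ($B = \frac{\left(\left(1 \cdot 1^{-1} + \frac{0}{3 - -3}\right) + 5\right) + 5}{2} = \frac{\left(\left(1 \cdot 1 + \frac{0}{3 + 3}\right) + 5\right) + 5}{2} = \frac{\left(\left(1 + \frac{0}{6}\right) + 5\right) + 5}{2} = \frac{\left(\left(1 + 0 \cdot \frac{1}{6}\right) + 5\right) + 5}{2} = \frac{\left(\left(1 + 0\right) + 5\right) + 5}{2} = \frac{\left(1 + 5\right) + 5}{2} = \frac{6 + 5}{2} = \frac{1}{2} \cdot 11 = \frac{11}{2} \approx 5.5$)
$- \frac{196}{B 11 \cdot 6} = - \frac{196}{\frac{11}{2} \cdot 11 \cdot 6} = - \frac{196}{\frac{121}{2} \cdot 6} = - \frac{196}{363}$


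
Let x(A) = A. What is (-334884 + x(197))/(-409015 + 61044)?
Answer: 334687/347971 ≈ 0.96182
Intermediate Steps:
(-334884 + x(197))/(-409015 + 61044) = (-334884 + 197)/(-409015 + 61044) = -334687/(-347971) = -334687*(-1/347971) = 334687/347971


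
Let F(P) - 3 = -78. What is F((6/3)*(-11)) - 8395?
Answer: -8470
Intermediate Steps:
F(P) = -75 (F(P) = 3 - 78 = -75)
F((6/3)*(-11)) - 8395 = -75 - 8395 = -8470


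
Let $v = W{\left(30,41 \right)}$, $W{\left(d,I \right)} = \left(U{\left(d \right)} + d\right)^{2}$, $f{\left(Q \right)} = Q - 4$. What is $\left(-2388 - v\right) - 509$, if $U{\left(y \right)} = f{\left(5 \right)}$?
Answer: $-3858$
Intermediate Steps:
$f{\left(Q \right)} = -4 + Q$
$U{\left(y \right)} = 1$ ($U{\left(y \right)} = -4 + 5 = 1$)
$W{\left(d,I \right)} = \left(1 + d\right)^{2}$
$v = 961$ ($v = \left(1 + 30\right)^{2} = 31^{2} = 961$)
$\left(-2388 - v\right) - 509 = \left(-2388 - 961\right) - 509 = -3349 - 509 = -3858$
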